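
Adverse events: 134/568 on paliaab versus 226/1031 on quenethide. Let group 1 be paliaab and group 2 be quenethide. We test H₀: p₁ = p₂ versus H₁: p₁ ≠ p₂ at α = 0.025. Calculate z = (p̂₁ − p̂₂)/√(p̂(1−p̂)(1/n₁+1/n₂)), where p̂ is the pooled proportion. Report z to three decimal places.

p̂₁ = 134/568 = 0.23592, p̂₂ = 226/1031 = 0.21920.
Pooled p̂ = (134+226)/(568+1031) = 360/1599 = 0.22514.
SE = √(0.174452 × 0.0027305) = 0.02183.
z = (0.23592 − 0.21920)/0.02183 = 0.01672/0.02183 = 0.766.
Two-sided p-value ≈ 2·Φ(−0.766) = 0.4439; since p > α = 0.025, fail to reject H₀.

z = 0.766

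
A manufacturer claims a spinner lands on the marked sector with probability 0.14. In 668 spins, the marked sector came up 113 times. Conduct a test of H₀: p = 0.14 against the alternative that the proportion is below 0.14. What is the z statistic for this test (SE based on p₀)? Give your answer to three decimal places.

z = 2.172

p̂ = 113/668 ≈ 0.169162.
Standard error under H₀: √(0.14×0.86/668) = 0.013425.
z = (0.169162 − 0.14)/0.013425 = 0.029162/0.013425 = 2.172.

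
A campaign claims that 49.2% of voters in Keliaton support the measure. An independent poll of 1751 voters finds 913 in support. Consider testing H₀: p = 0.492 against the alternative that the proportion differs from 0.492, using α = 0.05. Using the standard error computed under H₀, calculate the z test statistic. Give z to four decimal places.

z = 2.4622

p̂ = 913/1751 ≈ 0.521416.
Under H₀, SE = √(0.492·0.508/1751) = √(0.000142739) = 0.011947.
z = (0.521416 − 0.492)/0.011947 = 0.029416/0.011947 = 2.4622.
Two-sided p-value ≈ 2·Φ(−2.462) = 0.0138. With α = 0.05, reject H₀.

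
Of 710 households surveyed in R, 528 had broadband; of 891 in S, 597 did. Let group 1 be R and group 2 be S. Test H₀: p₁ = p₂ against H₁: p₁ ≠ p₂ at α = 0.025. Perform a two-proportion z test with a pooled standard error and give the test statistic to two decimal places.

z = 3.20

p̂₁ = 528/710 ≈ 0.7437, p̂₂ = 597/891 ≈ 0.6700.
Pooled p̂ = (528+597)/(710+891) = 1125/1601 = 0.7027.
SE = √(p̂(1−p̂)(1/n₁+1/n₂)) = √(0.7027·0.2973·0.00253079) = √(0.000528728) = 0.0230.
z = (0.7437 − 0.6700)/0.0230 = 0.0737/0.0230 = 3.20.
Two-sided p-value ≈ 2·Φ(−3.202) = 0.0014; since p < α = 0.025, reject H₀.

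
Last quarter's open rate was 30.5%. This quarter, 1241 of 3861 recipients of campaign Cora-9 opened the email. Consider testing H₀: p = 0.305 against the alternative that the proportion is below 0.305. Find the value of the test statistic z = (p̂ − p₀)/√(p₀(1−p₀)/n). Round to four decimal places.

z = 2.2160

p̂ = 1241/3861 = 0.32141932.
Standard error under H₀: √(0.305×0.695/3861) = 0.00740956.
z = (0.32141932 − 0.305)/0.00740956 = 0.01641932/0.00740956 = 2.2160.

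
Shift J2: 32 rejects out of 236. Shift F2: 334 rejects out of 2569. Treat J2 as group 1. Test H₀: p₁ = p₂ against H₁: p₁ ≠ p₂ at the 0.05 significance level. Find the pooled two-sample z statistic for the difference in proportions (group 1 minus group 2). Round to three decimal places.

p̂₁ = 32/236 ≈ 0.13559, p̂₂ = 334/2569 ≈ 0.13001.
Pooled p̂ = (32+334)/(236+2569) = 366/2805 = 0.13048.
SE = √(p̂(1−p̂)(1/n₁+1/n₂)) = √(0.13048·0.86952·0.00462654) = √(0.000524909) = 0.02291.
z = (0.13559 − 0.13001)/0.02291 = 0.00558/0.02291 = 0.244.
Two-sided p-value ≈ 2·Φ(−0.244) = 0.8075. With α = 0.05, fail to reject H₀.

z = 0.244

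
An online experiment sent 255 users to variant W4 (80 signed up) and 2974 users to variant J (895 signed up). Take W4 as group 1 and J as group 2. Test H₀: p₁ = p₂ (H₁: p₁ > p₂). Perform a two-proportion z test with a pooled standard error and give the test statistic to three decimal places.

p̂₁ = 80/255 ≈ 0.31373, p̂₂ = 895/2974 ≈ 0.30094.
Pooled p̂ = (80+895)/(255+2974) = 975/3229 = 0.30195.
SE = √(0.210777 × 0.00425782) = 0.02996.
z = (0.31373 − 0.30094)/0.02996 = 0.01279/0.02996 = 0.427.
p-value = P(Z > 0.427) ≈ 0.3348.

z = 0.427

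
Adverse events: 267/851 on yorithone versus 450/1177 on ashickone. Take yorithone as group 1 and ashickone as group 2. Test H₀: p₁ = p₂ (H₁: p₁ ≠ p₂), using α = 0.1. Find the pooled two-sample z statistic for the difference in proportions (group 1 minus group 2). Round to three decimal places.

p̂₁ = 267/851 ≈ 0.31375, p̂₂ = 450/1177 ≈ 0.38233.
Pooled p̂ = (267+450)/(851+1177) = 717/2028 = 0.35355.
SE = √(0.228552 × 0.00202471) = 0.02151.
z = (0.31375 − 0.38233)/0.02151 = -0.06858/0.02151 = -3.188.
Two-sided p-value ≈ 2·Φ(−3.188) = 0.0014, so at α = 0.1 we reject H₀.

z = -3.188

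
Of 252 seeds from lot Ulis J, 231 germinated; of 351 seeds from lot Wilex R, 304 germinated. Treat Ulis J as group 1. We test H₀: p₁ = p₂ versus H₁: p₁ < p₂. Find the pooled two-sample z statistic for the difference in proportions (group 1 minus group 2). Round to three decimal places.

z = 1.936

p̂₁ = 231/252 = 0.91667, p̂₂ = 304/351 = 0.86610.
Pooled p̂ = (231+304)/(252+351) = 535/603 = 0.88723.
SE = √(0.100053 × 0.00681726) = 0.02612.
z = (0.91667 − 0.86610)/0.02612 = 0.05057/0.02612 = 1.936.
p-value = P(Z < 1.936) ≈ 0.9736.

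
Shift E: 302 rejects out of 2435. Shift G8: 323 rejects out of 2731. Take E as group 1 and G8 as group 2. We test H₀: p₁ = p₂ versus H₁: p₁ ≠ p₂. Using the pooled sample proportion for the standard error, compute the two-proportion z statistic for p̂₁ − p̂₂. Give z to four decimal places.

z = 0.6329

p̂₁ = 302/2435 ≈ 0.1240246, p̂₂ = 323/2731 ≈ 0.1182717.
Pooled p̂ = (302+323)/(2435+2731) = 625/5166 = 0.1209834.
SE = √(0.106346 × 0.000776844) = 0.0090893.
z = (0.1240246 − 0.1182717)/0.0090893 = 0.0057529/0.0090893 = 0.6329.
Two-sided p-value ≈ 2·Φ(−0.633) = 0.5268.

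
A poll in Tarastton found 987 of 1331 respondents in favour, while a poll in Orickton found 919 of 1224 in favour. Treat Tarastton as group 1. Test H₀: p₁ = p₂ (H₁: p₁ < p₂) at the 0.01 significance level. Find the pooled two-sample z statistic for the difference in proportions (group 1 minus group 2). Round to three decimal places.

z = -0.538

p̂₁ = 987/1331 = 0.74155, p̂₂ = 919/1224 = 0.75082.
Pooled p̂ = (987+919)/(1331+1224) = 1906/2555 = 0.74599.
SE = √(0.18949 × 0.00156831) = 0.01724.
z = (0.74155 − 0.75082)/0.01724 = -0.00927/0.01724 = -0.538.
p-value = P(Z < -0.538) ≈ 0.2954, so at α = 0.01 we fail to reject H₀.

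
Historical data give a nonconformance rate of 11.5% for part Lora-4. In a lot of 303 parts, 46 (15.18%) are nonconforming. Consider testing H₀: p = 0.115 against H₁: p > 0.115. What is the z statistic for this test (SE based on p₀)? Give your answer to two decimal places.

z = 2.01

p̂ = 46/303 ≈ 0.1518.
Standard error under H₀: √(0.115×0.885/303) = 0.0183.
z = (0.1518 − 0.115)/0.0183 = 0.0368/0.0183 = 2.01.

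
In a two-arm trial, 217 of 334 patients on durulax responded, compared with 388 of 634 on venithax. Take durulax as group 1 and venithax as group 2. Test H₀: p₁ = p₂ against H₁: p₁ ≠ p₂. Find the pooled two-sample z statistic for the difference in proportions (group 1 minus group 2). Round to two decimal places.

p̂₁ = 217/334 ≈ 0.6497, p̂₂ = 388/634 ≈ 0.6120.
Pooled p̂ = (217+388)/(334+634) = 605/968 = 0.6250.
SE = √(p̂(1−p̂)(1/n₁+1/n₂)) = √(0.6250·0.3750·0.0045713) = √(0.0010714) = 0.0327.
z = (0.6497 − 0.6120)/0.0327 = 0.0377/0.0327 = 1.15.

z = 1.15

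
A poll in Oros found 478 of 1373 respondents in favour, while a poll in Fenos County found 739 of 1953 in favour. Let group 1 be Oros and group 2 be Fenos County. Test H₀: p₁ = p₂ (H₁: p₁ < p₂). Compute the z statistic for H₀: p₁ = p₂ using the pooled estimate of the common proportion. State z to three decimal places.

p̂₁ = 478/1373 ≈ 0.348143, p̂₂ = 739/1953 ≈ 0.378392.
Pooled p̂ = (478+739)/(1373+1953) = 1217/3326 = 0.365905.
SE = √(0.232019 × 0.00124036) = 0.016964.
z = (0.348143 − 0.378392)/0.016964 = -0.030249/0.016964 = -1.783.

z = -1.783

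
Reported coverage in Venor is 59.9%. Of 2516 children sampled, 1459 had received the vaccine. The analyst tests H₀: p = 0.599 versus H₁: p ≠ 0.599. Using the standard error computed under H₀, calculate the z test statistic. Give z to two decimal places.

z = -1.96

p̂ = 1459/2516 = 0.57989.
Standard error under H₀: √(0.599×0.401/2516) = 0.00977.
z = (0.57989 − 0.599)/0.00977 = -0.01911/0.00977 = -1.96.
p-value = 2·P(Z > 1.956) ≈ 0.0505.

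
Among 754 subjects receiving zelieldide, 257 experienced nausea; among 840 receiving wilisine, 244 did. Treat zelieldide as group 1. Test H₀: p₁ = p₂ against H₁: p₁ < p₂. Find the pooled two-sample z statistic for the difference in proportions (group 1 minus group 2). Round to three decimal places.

z = 2.163

p̂₁ = 257/754 ≈ 0.34085, p̂₂ = 244/840 ≈ 0.29048.
Pooled p̂ = (257+244)/(754+840) = 501/1594 = 0.31430.
SE = √(p̂(1−p̂)(1/n₁+1/n₂)) = √(0.31430·0.68570·0.00251674) = √(0.000542399) = 0.02329.
z = (0.34085 − 0.29048)/0.02329 = 0.05037/0.02329 = 2.163.
p-value = P(Z < 2.163) ≈ 0.9847.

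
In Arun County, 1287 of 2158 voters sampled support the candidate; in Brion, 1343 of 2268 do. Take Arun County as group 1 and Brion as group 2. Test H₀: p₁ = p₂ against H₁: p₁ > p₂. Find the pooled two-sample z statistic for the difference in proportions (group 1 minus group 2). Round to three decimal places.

z = 0.287

p̂₁ = 1287/2158 ≈ 0.59639, p̂₂ = 1343/2268 ≈ 0.59215.
Pooled p̂ = (1287+1343)/(2158+2268) = 2630/4426 = 0.59422.
SE = √(0.241123 × 0.000904309) = 0.01477.
z = (0.59639 − 0.59215)/0.01477 = 0.00424/0.01477 = 0.287.
p-value = P(Z > 0.287) ≈ 0.3872.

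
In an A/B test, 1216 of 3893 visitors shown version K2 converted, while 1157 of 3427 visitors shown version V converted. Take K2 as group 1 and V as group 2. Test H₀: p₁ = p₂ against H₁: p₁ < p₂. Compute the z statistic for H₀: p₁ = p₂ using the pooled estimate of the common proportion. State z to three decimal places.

p̂₁ = 1216/3893 ≈ 0.31236, p̂₂ = 1157/3427 ≈ 0.33761.
Pooled p̂ = (1216+1157)/(3893+3427) = 2373/7320 = 0.32418.
SE = √(0.219087 × 0.000548672) = 0.01096.
z = (0.31236 − 0.33761)/0.01096 = -0.02525/0.01096 = -2.304.

z = -2.304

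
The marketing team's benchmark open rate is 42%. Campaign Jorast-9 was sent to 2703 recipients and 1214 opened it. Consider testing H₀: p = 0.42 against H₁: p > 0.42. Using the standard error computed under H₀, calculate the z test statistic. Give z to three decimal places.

p̂ = 1214/2703 ≈ 0.449131.
Under H₀, SE = √(0.42·0.58/2703) = √(9.01221e-05) = 0.009493.
z = (0.449131 − 0.42)/0.009493 = 0.029131/0.009493 = 3.069.

z = 3.069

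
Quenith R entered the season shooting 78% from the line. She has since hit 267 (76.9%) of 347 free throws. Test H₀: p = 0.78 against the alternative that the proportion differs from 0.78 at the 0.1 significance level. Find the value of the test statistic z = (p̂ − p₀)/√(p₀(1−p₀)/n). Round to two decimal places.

p̂ = 267/347 ≈ 0.7695.
Standard error under H₀: √(0.78×0.22/347) = 0.0222.
z = (0.7695 − 0.78)/0.0222 = -0.0105/0.0222 = -0.47.
Two-sided p-value ≈ 2·Φ(−0.474) = 0.6353; since p > α = 0.1, fail to reject H₀.

z = -0.47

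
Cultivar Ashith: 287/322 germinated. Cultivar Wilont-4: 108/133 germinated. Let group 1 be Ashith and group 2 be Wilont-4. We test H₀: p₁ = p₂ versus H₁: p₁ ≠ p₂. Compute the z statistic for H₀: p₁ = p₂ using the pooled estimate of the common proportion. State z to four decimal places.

z = 2.2731

p̂₁ = 287/322 = 0.891304, p̂₂ = 108/133 = 0.812030.
Pooled p̂ = (287+108)/(322+133) = 395/455 = 0.868132.
SE = √(p̂(1−p̂)(1/n₁+1/n₂)) = √(0.868132·0.131868·0.0106244) = √(0.00121627) = 0.034875.
z = (0.891304 − 0.812030)/0.034875 = 0.079274/0.034875 = 2.2731.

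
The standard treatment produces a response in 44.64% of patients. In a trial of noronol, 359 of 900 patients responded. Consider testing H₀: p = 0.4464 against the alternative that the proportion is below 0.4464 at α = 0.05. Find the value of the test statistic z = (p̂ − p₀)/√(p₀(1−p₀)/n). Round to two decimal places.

z = -2.87

p̂ = 359/900 ≈ 0.39889.
SE = √(p₀(1−p₀)/n) = √(0.24713/900) = 0.01657.
z = (0.39889 − 0.4464)/0.01657 = -0.04751/0.01657 = -2.87.
p-value = P(Z < -2.867) ≈ 0.0021, so at α = 0.05 we reject H₀.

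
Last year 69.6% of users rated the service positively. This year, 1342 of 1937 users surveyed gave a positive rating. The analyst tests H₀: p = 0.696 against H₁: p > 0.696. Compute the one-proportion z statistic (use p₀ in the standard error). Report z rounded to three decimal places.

p̂ = 1342/1937 = 0.69282.
Under H₀, SE = √(0.696·0.304/1937) = √(0.000109233) = 0.01045.
z = (0.69282 − 0.696)/0.01045 = -0.00318/0.01045 = -0.304.

z = -0.304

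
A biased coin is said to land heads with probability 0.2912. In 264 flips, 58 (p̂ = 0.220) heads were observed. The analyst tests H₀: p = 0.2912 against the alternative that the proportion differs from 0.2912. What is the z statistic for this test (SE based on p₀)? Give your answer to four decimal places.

z = -2.5572

p̂ = 58/264 ≈ 0.219697.
Under H₀, SE = √(0.2912·0.7088/264) = √(0.000781828) = 0.027961.
z = (0.219697 − 0.2912)/0.027961 = -0.071503/0.027961 = -2.5572.
Two-sided p-value ≈ 2·Φ(−2.557) = 0.0106.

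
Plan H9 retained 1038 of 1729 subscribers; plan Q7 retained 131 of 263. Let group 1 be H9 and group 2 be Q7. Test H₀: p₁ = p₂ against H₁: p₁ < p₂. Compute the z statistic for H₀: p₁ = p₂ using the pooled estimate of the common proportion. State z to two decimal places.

p̂₁ = 1038/1729 = 0.60035, p̂₂ = 131/263 = 0.49810.
Pooled p̂ = (1038+131)/(1729+263) = 1169/1992 = 0.58685.
SE = √(0.242458 × 0.00438065) = 0.03259.
z = (0.60035 − 0.49810)/0.03259 = 0.10225/0.03259 = 3.14.

z = 3.14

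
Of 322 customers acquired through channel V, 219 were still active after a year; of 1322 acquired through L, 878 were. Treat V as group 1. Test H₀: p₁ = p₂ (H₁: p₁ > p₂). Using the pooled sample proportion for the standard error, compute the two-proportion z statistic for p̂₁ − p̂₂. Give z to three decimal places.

z = 0.546

p̂₁ = 219/322 = 0.680124, p̂₂ = 878/1322 = 0.664145.
Pooled p̂ = (219+878)/(322+1322) = 1097/1644 = 0.667275.
SE = √(0.222019 × 0.00386202) = 0.029282.
z = (0.680124 − 0.664145)/0.029282 = 0.015979/0.029282 = 0.546.
p-value = P(Z > 0.546) ≈ 0.2926.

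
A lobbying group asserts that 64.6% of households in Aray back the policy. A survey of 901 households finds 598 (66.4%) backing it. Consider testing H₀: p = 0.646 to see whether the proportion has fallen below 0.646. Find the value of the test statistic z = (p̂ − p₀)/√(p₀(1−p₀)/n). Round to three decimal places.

p̂ = 598/901 ≈ 0.663707.
Standard error under H₀: √(0.646×0.354/901) = 0.015931.
z = (0.663707 − 0.646)/0.015931 = 0.017707/0.015931 = 1.111.
p-value = P(Z < 1.111) ≈ 0.8668.

z = 1.111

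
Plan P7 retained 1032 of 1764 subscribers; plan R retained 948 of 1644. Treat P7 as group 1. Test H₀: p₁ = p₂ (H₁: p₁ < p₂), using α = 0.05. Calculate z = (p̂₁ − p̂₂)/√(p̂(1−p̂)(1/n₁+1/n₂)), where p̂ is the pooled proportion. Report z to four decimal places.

p̂₁ = 1032/1764 ≈ 0.5850340, p̂₂ = 948/1644 ≈ 0.5766423.
Pooled p̂ = (1032+948)/(1764+1644) = 1980/3408 = 0.5809859.
SE = √(p̂(1−p̂)(1/n₁+1/n₂)) = √(0.5809859·0.4190141·0.00117517) = √(0.000286084) = 0.0169140.
z = (0.5850340 − 0.5766423)/0.0169140 = 0.0083917/0.0169140 = 0.4961.
p-value = P(Z < 0.496) ≈ 0.6901. With α = 0.05, fail to reject H₀.

z = 0.4961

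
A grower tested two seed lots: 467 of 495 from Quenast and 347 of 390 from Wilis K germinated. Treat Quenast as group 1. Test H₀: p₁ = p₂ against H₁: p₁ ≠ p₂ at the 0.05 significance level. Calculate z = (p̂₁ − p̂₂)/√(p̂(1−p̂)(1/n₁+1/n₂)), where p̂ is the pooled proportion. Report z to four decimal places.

p̂₁ = 467/495 = 0.943434, p̂₂ = 347/390 = 0.889744.
Pooled p̂ = (467+347)/(495+390) = 814/885 = 0.919774.
SE = √(0.0737898 × 0.0045843) = 0.018392.
z = (0.943434 − 0.889744)/0.018392 = 0.053690/0.018392 = 2.9192.
Two-sided p-value ≈ 2·Φ(−2.919) = 0.0035; since p < α = 0.05, reject H₀.

z = 2.9192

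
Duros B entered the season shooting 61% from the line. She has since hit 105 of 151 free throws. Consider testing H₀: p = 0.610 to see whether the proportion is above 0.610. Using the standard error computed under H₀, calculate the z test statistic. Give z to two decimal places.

p̂ = 105/151 ≈ 0.6954.
SE = √(p₀(1−p₀)/n) = √(0.2379/151) = 0.0397.
z = (0.6954 − 0.61)/0.0397 = 0.0854/0.0397 = 2.15.
p-value = P(Z > 2.151) ≈ 0.0158.

z = 2.15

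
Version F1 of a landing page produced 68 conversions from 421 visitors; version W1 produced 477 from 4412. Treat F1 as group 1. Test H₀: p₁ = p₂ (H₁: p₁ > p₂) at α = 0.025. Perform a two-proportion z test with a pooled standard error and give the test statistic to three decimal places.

z = 3.310

p̂₁ = 68/421 ≈ 0.161520, p̂₂ = 477/4412 ≈ 0.108114.
Pooled p̂ = (68+477)/(421+4412) = 545/4833 = 0.112766.
SE = √(p̂(1−p̂)(1/n₁+1/n₂)) = √(0.112766·0.887234·0.00260195) = √(0.000260326) = 0.016135.
z = (0.161520 − 0.108114)/0.016135 = 0.053406/0.016135 = 3.310.
p-value = P(Z > 3.310) ≈ 0.0005. With α = 0.025, reject H₀.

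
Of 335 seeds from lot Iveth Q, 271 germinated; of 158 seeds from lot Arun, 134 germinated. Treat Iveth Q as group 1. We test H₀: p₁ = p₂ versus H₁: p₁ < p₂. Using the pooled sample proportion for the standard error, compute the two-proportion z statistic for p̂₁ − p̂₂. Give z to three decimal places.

p̂₁ = 271/335 = 0.80896, p̂₂ = 134/158 = 0.84810.
Pooled p̂ = (271+134)/(335+158) = 405/493 = 0.82150.
SE = √(0.146637 × 0.00931419) = 0.03696.
z = (0.80896 − 0.84810)/0.03696 = -0.03914/0.03696 = -1.059.
p-value = P(Z < -1.059) ≈ 0.1447.

z = -1.059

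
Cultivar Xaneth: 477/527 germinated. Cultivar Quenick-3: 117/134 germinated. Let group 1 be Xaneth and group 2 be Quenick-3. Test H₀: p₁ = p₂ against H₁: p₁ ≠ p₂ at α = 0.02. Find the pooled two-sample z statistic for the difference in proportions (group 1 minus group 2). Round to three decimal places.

p̂₁ = 477/527 = 0.90512, p̂₂ = 117/134 = 0.87313.
Pooled p̂ = (477+117)/(527+134) = 594/661 = 0.89864.
SE = √(p̂(1−p̂)(1/n₁+1/n₂)) = √(0.89864·0.10136·0.00936022) = √(0.000852598) = 0.02920.
z = (0.90512 − 0.87313)/0.02920 = 0.03199/0.02920 = 1.096.
Two-sided p-value ≈ 2·Φ(−1.096) = 0.2733; since p > α = 0.02, fail to reject H₀.

z = 1.096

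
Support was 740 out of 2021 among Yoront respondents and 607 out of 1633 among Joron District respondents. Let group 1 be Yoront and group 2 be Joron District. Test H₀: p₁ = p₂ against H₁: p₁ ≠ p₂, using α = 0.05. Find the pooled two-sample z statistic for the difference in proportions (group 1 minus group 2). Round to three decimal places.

p̂₁ = 740/2021 ≈ 0.36616, p̂₂ = 607/1633 ≈ 0.37171.
Pooled p̂ = (740+607)/(2021+1633) = 1347/3654 = 0.36864.
SE = √(0.232744 × 0.00110717) = 0.01605.
z = (0.36616 − 0.37171)/0.01605 = -0.00555/0.01605 = -0.346.
Two-sided p-value ≈ 2·Φ(−0.346) = 0.7294; since p > α = 0.05, fail to reject H₀.

z = -0.346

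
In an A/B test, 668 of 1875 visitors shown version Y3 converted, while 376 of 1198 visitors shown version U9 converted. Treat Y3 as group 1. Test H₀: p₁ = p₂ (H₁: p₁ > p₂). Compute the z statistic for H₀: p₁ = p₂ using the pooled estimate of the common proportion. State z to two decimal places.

p̂₁ = 668/1875 ≈ 0.3563, p̂₂ = 376/1198 ≈ 0.3139.
Pooled p̂ = (668+376)/(1875+1198) = 1044/3073 = 0.3397.
SE = √(p̂(1−p̂)(1/n₁+1/n₂)) = √(0.3397·0.6603·0.00136806) = √(0.000306875) = 0.0175.
z = (0.3563 − 0.3139)/0.0175 = 0.0424/0.0175 = 2.42.
p-value = P(Z > 2.421) ≈ 0.0077.

z = 2.42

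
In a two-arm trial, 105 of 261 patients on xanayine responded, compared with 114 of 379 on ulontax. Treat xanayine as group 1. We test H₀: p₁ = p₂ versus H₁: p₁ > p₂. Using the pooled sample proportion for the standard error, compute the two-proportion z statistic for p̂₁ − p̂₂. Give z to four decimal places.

p̂₁ = 105/261 = 0.402299, p̂₂ = 114/379 = 0.300792.
Pooled p̂ = (105+114)/(261+379) = 219/640 = 0.342187.
SE = √(p̂(1−p̂)(1/n₁+1/n₂)) = √(0.342187·0.657813·0.00646994) = √(0.00145635) = 0.038162.
z = (0.402299 − 0.300792)/0.038162 = 0.101507/0.038162 = 2.6599.
p-value = P(Z > 2.660) ≈ 0.0039.

z = 2.6599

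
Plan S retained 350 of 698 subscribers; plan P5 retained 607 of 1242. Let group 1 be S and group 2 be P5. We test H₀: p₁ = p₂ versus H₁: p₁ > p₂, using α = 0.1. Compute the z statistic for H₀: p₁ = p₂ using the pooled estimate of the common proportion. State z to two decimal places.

p̂₁ = 350/698 ≈ 0.5014, p̂₂ = 607/1242 ≈ 0.4887.
Pooled p̂ = (350+607)/(698+1242) = 957/1940 = 0.4933.
SE = √(p̂(1−p̂)(1/n₁+1/n₂)) = √(0.4933·0.5067·0.00223782) = √(0.000559354) = 0.0237.
z = (0.5014 − 0.4887)/0.0237 = 0.0127/0.0237 = 0.54.
p-value = P(Z > 0.537) ≈ 0.2956; since p > α = 0.1, fail to reject H₀.

z = 0.54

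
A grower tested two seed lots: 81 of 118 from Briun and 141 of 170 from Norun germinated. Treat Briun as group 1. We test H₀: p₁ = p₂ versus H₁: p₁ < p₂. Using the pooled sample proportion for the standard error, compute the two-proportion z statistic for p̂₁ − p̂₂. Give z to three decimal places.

z = -2.839

p̂₁ = 81/118 = 0.68644, p̂₂ = 141/170 = 0.82941.
Pooled p̂ = (81+141)/(118+170) = 222/288 = 0.77083.
SE = √(0.176649 × 0.0143569) = 0.05036.
z = (0.68644 − 0.82941)/0.05036 = -0.14297/0.05036 = -2.839.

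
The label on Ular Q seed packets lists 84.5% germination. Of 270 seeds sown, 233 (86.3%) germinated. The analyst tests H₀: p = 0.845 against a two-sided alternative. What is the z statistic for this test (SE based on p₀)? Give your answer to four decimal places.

z = 0.8156

p̂ = 233/270 ≈ 0.862963.
Standard error under H₀: √(0.845×0.155/270) = 0.022025.
z = (0.862963 − 0.845)/0.022025 = 0.017963/0.022025 = 0.8156.
p-value = 2·P(Z > 0.816) ≈ 0.4147.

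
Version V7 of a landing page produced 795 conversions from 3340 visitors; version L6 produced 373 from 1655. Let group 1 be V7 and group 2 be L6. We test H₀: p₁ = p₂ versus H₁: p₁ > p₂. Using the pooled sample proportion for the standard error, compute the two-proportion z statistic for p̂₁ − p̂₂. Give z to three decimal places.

z = 0.994

p̂₁ = 795/3340 ≈ 0.23802, p̂₂ = 373/1655 ≈ 0.22538.
Pooled p̂ = (795+373)/(3340+1655) = 1168/4995 = 0.23383.
SE = √(0.179156 × 0.000903631) = 0.01272.
z = (0.23802 − 0.22538)/0.01272 = 0.01264/0.01272 = 0.994.
p-value = P(Z > 0.994) ≈ 0.1601.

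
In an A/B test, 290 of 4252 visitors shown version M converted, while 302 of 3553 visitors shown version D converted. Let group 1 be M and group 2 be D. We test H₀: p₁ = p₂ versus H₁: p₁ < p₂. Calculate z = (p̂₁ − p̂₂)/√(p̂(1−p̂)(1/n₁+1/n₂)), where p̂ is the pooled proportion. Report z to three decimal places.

z = -2.791

p̂₁ = 290/4252 ≈ 0.06820, p̂₂ = 302/3553 ≈ 0.08500.
Pooled p̂ = (290+302)/(4252+3553) = 592/7805 = 0.07585.
SE = √(0.0700958 × 0.000516636) = 0.00602.
z = (0.06820 − 0.08500)/0.00602 = -0.01680/0.00602 = -2.791.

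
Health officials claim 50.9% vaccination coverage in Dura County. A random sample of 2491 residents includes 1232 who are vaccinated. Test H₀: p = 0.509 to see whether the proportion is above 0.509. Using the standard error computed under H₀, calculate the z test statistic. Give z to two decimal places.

p̂ = 1232/2491 ≈ 0.4946.
Under H₀, SE = √(0.509·0.491/2491) = √(0.000100329) = 0.0100.
z = (0.4946 − 0.509)/0.0100 = -0.0144/0.0100 = -1.44.
p-value = P(Z > -1.440) ≈ 0.9250.

z = -1.44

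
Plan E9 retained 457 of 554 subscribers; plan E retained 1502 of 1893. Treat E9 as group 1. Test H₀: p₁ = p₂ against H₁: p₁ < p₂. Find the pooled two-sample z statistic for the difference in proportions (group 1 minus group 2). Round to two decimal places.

p̂₁ = 457/554 = 0.8249, p̂₂ = 1502/1893 = 0.7934.
Pooled p̂ = (457+1502)/(554+1893) = 1959/2447 = 0.8006.
SE = √(p̂(1−p̂)(1/n₁+1/n₂)) = √(0.8006·0.1994·0.00233332) = √(0.000372529) = 0.0193.
z = (0.8249 − 0.7934)/0.0193 = 0.0315/0.0193 = 1.63.
p-value = P(Z < 1.630) ≈ 0.9484.

z = 1.63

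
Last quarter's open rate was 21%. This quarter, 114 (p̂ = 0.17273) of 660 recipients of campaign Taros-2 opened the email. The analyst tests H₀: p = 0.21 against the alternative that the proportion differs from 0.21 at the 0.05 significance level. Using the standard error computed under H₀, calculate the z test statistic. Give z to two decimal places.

z = -2.35

p̂ = 114/660 ≈ 0.1727.
SE = √(p₀(1−p₀)/n) = √(0.1659/660) = 0.0159.
z = (0.1727 − 0.21)/0.0159 = -0.0373/0.0159 = -2.35.
p-value = 2·P(Z > 2.351) ≈ 0.0187, so at α = 0.05 we reject H₀.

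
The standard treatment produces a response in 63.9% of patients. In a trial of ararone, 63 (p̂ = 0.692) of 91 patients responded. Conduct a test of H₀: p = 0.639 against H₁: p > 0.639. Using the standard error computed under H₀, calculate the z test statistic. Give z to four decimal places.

z = 1.0588

p̂ = 63/91 ≈ 0.692308.
SE = √(p₀(1−p₀)/n) = √(0.23068/91) = 0.050348.
z = (0.692308 − 0.639)/0.050348 = 0.053308/0.050348 = 1.0588.
p-value = P(Z > 1.059) ≈ 0.1448.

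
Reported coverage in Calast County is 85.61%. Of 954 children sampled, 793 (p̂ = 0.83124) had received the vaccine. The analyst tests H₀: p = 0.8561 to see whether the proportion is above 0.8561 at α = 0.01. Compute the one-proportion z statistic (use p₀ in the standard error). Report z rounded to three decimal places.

z = -2.188

p̂ = 793/954 = 0.83124.
Under H₀, SE = √(0.8561·0.1439/954) = √(0.000129133) = 0.01136.
z = (0.83124 − 0.8561)/0.01136 = -0.02486/0.01136 = -2.188.
p-value = P(Z > -2.188) ≈ 0.9857, so at α = 0.01 we fail to reject H₀.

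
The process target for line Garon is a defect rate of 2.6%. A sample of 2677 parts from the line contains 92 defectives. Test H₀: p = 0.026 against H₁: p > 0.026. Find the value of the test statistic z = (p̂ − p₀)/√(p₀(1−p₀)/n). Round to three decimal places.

z = 2.720

p̂ = 92/2677 ≈ 0.034367.
SE = √(p₀(1−p₀)/n) = √(0.025324/2677) = 0.003076.
z = (0.034367 − 0.026)/0.003076 = 0.008367/0.003076 = 2.720.
p-value = P(Z > 2.720) ≈ 0.0033.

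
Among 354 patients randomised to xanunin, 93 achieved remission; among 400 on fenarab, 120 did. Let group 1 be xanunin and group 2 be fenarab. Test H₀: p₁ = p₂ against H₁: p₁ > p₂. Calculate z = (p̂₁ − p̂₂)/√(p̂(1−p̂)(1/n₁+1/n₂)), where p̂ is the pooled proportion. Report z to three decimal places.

z = -1.135

p̂₁ = 93/354 = 0.26271, p̂₂ = 120/400 = 0.30000.
Pooled p̂ = (93+120)/(354+400) = 213/754 = 0.28249.
SE = √(p̂(1−p̂)(1/n₁+1/n₂)) = √(0.28249·0.71751·0.00532486) = √(0.0010793) = 0.03285.
z = (0.26271 − 0.30000)/0.03285 = -0.03729/0.03285 = -1.135.
p-value = P(Z > -1.135) ≈ 0.8718.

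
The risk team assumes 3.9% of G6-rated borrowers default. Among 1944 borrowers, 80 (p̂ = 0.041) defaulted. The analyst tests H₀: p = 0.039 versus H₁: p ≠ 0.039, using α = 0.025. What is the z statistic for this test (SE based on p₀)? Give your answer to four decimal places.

p̂ = 80/1944 = 0.0411523.
Under H₀, SE = √(0.039·0.961/1944) = √(1.92793e-05) = 0.0043908.
z = (0.0411523 − 0.039)/0.0043908 = 0.0021523/0.0043908 = 0.4902.
Two-sided p-value ≈ 2·Φ(−0.490) = 0.6240, so at α = 0.025 we fail to reject H₀.

z = 0.4902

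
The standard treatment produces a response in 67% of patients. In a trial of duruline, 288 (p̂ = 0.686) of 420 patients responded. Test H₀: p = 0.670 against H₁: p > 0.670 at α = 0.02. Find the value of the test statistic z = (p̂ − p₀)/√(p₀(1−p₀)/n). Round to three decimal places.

z = 0.685

p̂ = 288/420 ≈ 0.68571.
Standard error under H₀: √(0.67×0.33/420) = 0.02294.
z = (0.68571 − 0.67)/0.02294 = 0.01571/0.02294 = 0.685.
p-value = P(Z > 0.685) ≈ 0.2467. With α = 0.02, fail to reject H₀.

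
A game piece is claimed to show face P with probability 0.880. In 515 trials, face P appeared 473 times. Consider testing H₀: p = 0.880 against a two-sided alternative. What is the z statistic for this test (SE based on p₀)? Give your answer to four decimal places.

p̂ = 473/515 ≈ 0.9184466.
SE = √(p₀(1−p₀)/n) = √(0.1056/515) = 0.0143195.
z = (0.9184466 − 0.88)/0.0143195 = 0.0384466/0.0143195 = 2.6849.

z = 2.6849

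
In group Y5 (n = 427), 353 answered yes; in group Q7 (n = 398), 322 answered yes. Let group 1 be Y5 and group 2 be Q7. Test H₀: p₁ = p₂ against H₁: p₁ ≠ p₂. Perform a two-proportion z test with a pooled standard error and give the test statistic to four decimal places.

p̂₁ = 353/427 = 0.826698, p̂₂ = 322/398 = 0.809045.
Pooled p̂ = (353+322)/(427+398) = 675/825 = 0.818182.
SE = √(0.14876 × 0.00485448) = 0.026873.
z = (0.826698 − 0.809045)/0.026873 = 0.017653/0.026873 = 0.6569.

z = 0.6569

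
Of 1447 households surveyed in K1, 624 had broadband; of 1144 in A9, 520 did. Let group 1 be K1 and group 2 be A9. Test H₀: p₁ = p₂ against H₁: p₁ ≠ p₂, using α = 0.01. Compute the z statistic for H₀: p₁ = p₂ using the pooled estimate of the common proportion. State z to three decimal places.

z = -1.186

p̂₁ = 624/1447 = 0.43124, p̂₂ = 520/1144 = 0.45455.
Pooled p̂ = (624+520)/(1447+1144) = 1144/2591 = 0.44153.
SE = √(0.246581 × 0.00156521) = 0.01965.
z = (0.43124 − 0.45455)/0.01965 = -0.02331/0.01965 = -1.186.
p-value = 2·P(Z > 1.186) ≈ 0.2354, so at α = 0.01 we fail to reject H₀.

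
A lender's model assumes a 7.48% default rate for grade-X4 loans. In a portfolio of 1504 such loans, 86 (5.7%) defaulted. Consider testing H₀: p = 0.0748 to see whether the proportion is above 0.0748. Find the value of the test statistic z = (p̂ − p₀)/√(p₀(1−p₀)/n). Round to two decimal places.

p̂ = 86/1504 = 0.05718.
Under H₀, SE = √(0.0748·0.9252/1504) = √(4.60139e-05) = 0.00678.
z = (0.05718 − 0.0748)/0.00678 = -0.01762/0.00678 = -2.60.
p-value = P(Z > -2.597) ≈ 0.9953.

z = -2.60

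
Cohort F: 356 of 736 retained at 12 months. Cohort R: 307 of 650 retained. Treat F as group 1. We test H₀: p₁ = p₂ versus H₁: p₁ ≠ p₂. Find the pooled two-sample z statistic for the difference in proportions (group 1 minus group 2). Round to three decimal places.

p̂₁ = 356/736 ≈ 0.48370, p̂₂ = 307/650 ≈ 0.47231.
Pooled p̂ = (356+307)/(736+650) = 663/1386 = 0.47835.
SE = √(p̂(1−p̂)(1/n₁+1/n₂)) = √(0.47835·0.52165·0.00289716) = √(0.000722932) = 0.02689.
z = (0.48370 − 0.47231)/0.02689 = 0.01139/0.02689 = 0.424.
p-value = 2·P(Z > 0.424) ≈ 0.6719.

z = 0.424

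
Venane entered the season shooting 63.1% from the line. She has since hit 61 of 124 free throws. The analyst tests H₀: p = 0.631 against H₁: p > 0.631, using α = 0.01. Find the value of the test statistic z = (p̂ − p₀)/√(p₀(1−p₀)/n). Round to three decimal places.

z = -3.209

p̂ = 61/124 = 0.49194.
SE = √(p₀(1−p₀)/n) = √(0.23284/124) = 0.04333.
z = (0.49194 − 0.631)/0.04333 = -0.13906/0.04333 = -3.209.
p-value = P(Z > -3.209) ≈ 0.9993, so at α = 0.01 we fail to reject H₀.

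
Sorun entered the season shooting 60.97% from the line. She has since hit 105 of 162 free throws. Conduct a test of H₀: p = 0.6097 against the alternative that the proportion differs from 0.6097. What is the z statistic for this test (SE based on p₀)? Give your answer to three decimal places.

z = 1.003

p̂ = 105/162 ≈ 0.64815.
Standard error under H₀: √(0.6097×0.3903/162) = 0.03833.
z = (0.64815 − 0.6097)/0.03833 = 0.03845/0.03833 = 1.003.
Two-sided p-value ≈ 2·Φ(−1.003) = 0.3158.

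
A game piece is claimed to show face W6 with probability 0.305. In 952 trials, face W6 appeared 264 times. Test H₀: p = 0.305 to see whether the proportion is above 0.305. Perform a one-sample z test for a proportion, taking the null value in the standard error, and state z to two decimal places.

p̂ = 264/952 ≈ 0.2773.
Standard error under H₀: √(0.305×0.695/952) = 0.0149.
z = (0.2773 − 0.305)/0.0149 = -0.0277/0.0149 = -1.86.

z = -1.86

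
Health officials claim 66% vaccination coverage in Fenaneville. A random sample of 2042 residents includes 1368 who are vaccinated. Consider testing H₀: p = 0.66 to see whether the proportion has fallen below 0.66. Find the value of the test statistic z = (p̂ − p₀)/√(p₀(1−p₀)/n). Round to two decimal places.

p̂ = 1368/2042 ≈ 0.66993.
SE = √(p₀(1−p₀)/n) = √(0.2244/2042) = 0.01048.
z = (0.66993 − 0.66)/0.01048 = 0.00993/0.01048 = 0.95.

z = 0.95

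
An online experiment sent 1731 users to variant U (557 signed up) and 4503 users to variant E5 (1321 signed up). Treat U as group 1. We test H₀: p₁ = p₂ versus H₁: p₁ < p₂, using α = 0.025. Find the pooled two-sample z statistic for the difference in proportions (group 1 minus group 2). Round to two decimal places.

p̂₁ = 557/1731 ≈ 0.32178, p̂₂ = 1321/4503 ≈ 0.29336.
Pooled p̂ = (557+1321)/(1731+4503) = 1878/6234 = 0.30125.
SE = √(0.210499 × 0.000799775) = 0.01298.
z = (0.32178 − 0.29336)/0.01298 = 0.02842/0.01298 = 2.19.
p-value = P(Z < 2.190) ≈ 0.9857; since p > α = 0.025, fail to reject H₀.

z = 2.19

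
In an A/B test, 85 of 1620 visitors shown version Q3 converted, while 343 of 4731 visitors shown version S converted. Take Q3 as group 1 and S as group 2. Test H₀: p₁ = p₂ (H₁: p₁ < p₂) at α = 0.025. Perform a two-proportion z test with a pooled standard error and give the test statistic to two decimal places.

z = -2.78

p̂₁ = 85/1620 = 0.0525, p̂₂ = 343/4731 = 0.0725.
Pooled p̂ = (85+343)/(1620+4731) = 428/6351 = 0.0674.
SE = √(0.0628494 × 0.000828656) = 0.0072.
z = (0.0525 − 0.0725)/0.0072 = -0.0200/0.0072 = -2.78.
p-value = P(Z < -2.776) ≈ 0.0028; since p < α = 0.025, reject H₀.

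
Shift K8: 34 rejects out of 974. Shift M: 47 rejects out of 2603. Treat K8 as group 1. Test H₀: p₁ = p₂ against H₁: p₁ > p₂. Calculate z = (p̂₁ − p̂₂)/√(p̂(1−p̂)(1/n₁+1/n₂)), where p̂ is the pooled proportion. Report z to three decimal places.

p̂₁ = 34/974 ≈ 0.034908, p̂₂ = 47/2603 ≈ 0.018056.
Pooled p̂ = (34+47)/(974+2603) = 81/3577 = 0.022645.
SE = √(p̂(1−p̂)(1/n₁+1/n₂)) = √(0.022645·0.977355·0.00141087) = √(3.12251e-05) = 0.005588.
z = (0.034908 − 0.018056)/0.005588 = 0.016852/0.005588 = 3.016.

z = 3.016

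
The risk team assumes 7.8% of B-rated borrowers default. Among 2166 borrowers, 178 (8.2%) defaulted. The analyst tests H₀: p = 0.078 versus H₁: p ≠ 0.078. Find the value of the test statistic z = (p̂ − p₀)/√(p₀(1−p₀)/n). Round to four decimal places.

p̂ = 178/2166 ≈ 0.082179.
Standard error under H₀: √(0.078×0.922/2166) = 0.005762.
z = (0.082179 − 0.078)/0.005762 = 0.004179/0.005762 = 0.7253.
Two-sided p-value ≈ 2·Φ(−0.725) = 0.4683.

z = 0.7253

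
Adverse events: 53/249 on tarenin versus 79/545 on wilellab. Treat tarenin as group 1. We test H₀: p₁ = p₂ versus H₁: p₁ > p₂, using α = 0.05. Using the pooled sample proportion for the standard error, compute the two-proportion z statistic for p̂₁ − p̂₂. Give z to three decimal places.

z = 2.384

p̂₁ = 53/249 ≈ 0.21285, p̂₂ = 79/545 ≈ 0.14495.
Pooled p̂ = (53+79)/(249+545) = 132/794 = 0.16625.
SE = √(0.138609 × 0.00585093) = 0.02848.
z = (0.21285 − 0.14495)/0.02848 = 0.06790/0.02848 = 2.384.
p-value = P(Z > 2.384) ≈ 0.0086, so at α = 0.05 we reject H₀.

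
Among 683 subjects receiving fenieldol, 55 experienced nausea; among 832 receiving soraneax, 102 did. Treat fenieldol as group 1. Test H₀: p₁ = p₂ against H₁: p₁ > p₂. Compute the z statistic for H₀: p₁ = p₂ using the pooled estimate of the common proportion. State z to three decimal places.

p̂₁ = 55/683 = 0.08053, p̂₂ = 102/832 = 0.12260.
Pooled p̂ = (55+102)/(683+832) = 157/1515 = 0.10363.
SE = √(p̂(1−p̂)(1/n₁+1/n₂)) = √(0.10363·0.89637·0.00266605) = √(0.000247653) = 0.01574.
z = (0.08053 − 0.12260)/0.01574 = -0.04207/0.01574 = -2.673.

z = -2.673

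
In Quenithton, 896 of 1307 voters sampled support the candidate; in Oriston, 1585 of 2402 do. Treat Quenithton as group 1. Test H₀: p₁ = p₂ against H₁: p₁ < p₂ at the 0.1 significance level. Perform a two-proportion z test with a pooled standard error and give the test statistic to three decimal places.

z = 1.587

p̂₁ = 896/1307 = 0.68554, p̂₂ = 1585/2402 = 0.65987.
Pooled p̂ = (896+1585)/(1307+2402) = 2481/3709 = 0.66891.
SE = √(p̂(1−p̂)(1/n₁+1/n₂)) = √(0.66891·0.33109·0.00118143) = √(0.000261649) = 0.01618.
z = (0.68554 − 0.65987)/0.01618 = 0.02567/0.01618 = 1.587.
p-value = P(Z < 1.587) ≈ 0.9438; since p > α = 0.1, fail to reject H₀.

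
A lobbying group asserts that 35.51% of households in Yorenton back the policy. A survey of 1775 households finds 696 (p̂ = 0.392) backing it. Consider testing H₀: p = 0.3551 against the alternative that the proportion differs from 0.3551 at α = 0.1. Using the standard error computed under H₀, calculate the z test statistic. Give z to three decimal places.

z = 3.259

p̂ = 696/1775 ≈ 0.3921127.
SE = √(p₀(1−p₀)/n) = √(0.229/1775) = 0.0113585.
z = (0.3921127 − 0.3551)/0.0113585 = 0.0370127/0.0113585 = 3.259.
p-value = 2·P(Z > 3.259) ≈ 0.0011. With α = 0.1, reject H₀.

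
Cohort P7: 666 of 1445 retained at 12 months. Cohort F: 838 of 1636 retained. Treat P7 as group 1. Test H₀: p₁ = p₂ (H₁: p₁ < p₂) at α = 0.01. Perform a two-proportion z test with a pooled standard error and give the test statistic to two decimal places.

p̂₁ = 666/1445 ≈ 0.46090, p̂₂ = 838/1636 ≈ 0.51222.
Pooled p̂ = (666+838)/(1445+1636) = 1504/3081 = 0.48815.
SE = √(p̂(1−p̂)(1/n₁+1/n₂)) = √(0.48815·0.51185·0.00130329) = √(0.000325639) = 0.01805.
z = (0.46090 − 0.51222)/0.01805 = -0.05132/0.01805 = -2.84.
p-value = P(Z < -2.844) ≈ 0.0022, so at α = 0.01 we reject H₀.

z = -2.84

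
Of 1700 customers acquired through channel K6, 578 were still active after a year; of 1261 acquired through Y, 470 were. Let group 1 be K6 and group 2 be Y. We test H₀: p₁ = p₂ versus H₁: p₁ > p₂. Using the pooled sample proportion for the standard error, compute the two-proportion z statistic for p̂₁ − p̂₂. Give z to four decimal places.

p̂₁ = 578/1700 = 0.340000, p̂₂ = 470/1261 = 0.372720.
Pooled p̂ = (578+470)/(1700+1261) = 1048/2961 = 0.353934.
SE = √(p̂(1−p̂)(1/n₁+1/n₂)) = √(0.353934·0.646066·0.00138126) = √(0.000315845) = 0.017772.
z = (0.340000 − 0.372720)/0.017772 = -0.032720/0.017772 = -1.8411.

z = -1.8411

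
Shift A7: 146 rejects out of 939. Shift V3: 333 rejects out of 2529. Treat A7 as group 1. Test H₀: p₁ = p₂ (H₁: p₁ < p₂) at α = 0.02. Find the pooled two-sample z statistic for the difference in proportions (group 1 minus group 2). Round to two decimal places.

z = 1.81

p̂₁ = 146/939 = 0.15548, p̂₂ = 333/2529 = 0.13167.
Pooled p̂ = (146+333)/(939+2529) = 479/3468 = 0.13812.
SE = √(0.119043 × 0.00146038) = 0.01319.
z = (0.15548 − 0.13167)/0.01319 = 0.02381/0.01319 = 1.81.
p-value = P(Z < 1.806) ≈ 0.9645. With α = 0.02, fail to reject H₀.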